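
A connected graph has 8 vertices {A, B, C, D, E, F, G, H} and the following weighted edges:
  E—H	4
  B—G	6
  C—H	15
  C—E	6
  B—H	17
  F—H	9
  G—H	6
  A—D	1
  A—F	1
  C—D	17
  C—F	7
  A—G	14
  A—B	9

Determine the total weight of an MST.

31

Sort edges by weight, then run Kruskal:
A—D (1): add — endpoints in different components.
A—F (1): add — endpoints in different components.
E—H (4): add — endpoints in different components.
B—G (6): add — endpoints in different components.
C—E (6): add — endpoints in different components.
G—H (6): add — endpoints in different components.
C—F (7): add — endpoints in different components.
MST edges: A—D, A—F, E—H, B—G, C—E, G—H, C—F; total weight 1+1+4+6+6+6+7 = 31.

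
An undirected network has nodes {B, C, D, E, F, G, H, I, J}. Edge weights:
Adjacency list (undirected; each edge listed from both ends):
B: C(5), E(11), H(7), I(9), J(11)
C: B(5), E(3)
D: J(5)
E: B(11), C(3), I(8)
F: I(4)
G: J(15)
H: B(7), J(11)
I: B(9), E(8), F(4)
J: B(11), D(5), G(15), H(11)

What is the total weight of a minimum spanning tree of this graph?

Kruskal: consider edges lightest-first.
C-E (3): add — endpoints in different components.
F-I (4): add — endpoints in different components.
B-C (5): add — endpoints in different components.
D-J (5): add — endpoints in different components.
B-H (7): add — endpoints in different components.
E-I (8): add — endpoints in different components.
B-I (9): skip — B and I already connected.
B-E (11): skip — B and E already connected.
B-J (11): add — endpoints in different components.
H-J (11): skip — H and J already connected.
G-J (15): add — endpoints in different components.
MST edges: C-E, F-I, B-C, D-J, B-H, E-I, B-J, G-J; total weight 3+4+5+5+7+8+11+15 = 58.

58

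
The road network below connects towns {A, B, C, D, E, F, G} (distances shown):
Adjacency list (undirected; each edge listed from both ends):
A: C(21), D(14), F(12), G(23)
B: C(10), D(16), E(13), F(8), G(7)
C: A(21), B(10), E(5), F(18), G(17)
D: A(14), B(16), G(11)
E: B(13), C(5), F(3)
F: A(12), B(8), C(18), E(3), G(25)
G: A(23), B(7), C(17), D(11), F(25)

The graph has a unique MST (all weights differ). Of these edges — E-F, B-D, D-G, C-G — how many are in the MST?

Kruskal's algorithm — process edges by increasing weight (ties by edge label):
E-F (3): add — endpoints in different components.
C-E (5): add — endpoints in different components.
B-G (7): add — endpoints in different components.
B-F (8): add — endpoints in different components.
B-C (10): skip — B and C already connected.
D-G (11): add — endpoints in different components.
A-F (12): add — endpoints in different components.
MST edge set: {E-F, C-E, B-G, B-F, D-G, A-F}.
Of the listed edges, {E-F, D-G} are in the MST → 2.

2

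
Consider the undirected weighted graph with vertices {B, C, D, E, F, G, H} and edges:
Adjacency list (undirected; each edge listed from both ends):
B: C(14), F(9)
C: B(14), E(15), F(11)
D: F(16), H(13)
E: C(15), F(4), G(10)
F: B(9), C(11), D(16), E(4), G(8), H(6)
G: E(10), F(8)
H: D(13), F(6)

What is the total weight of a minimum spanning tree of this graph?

51

Grow the tree from F using Prim:
Step 1: frontier [E-F 4, F-H 6, F-G 8, B-F 9, C-F 11, D-F 16] → take E-F (4); add E.
Step 2: frontier [E-G 10, C-E 15, F-H 6, F-G 8, B-F 9, C-F 11, D-F 16] → take F-H (6); add H.
Step 3: frontier [E-G 10, C-E 15, F-G 8, B-F 9, C-F 11, D-F 16, D-H 13] → take F-G (8); add G.
Step 4: frontier [C-E 15, B-F 9, C-F 11, D-F 16, D-H 13] → take B-F (9); add B.
Step 5: frontier [B-C 14, C-E 15, C-F 11, D-F 16, D-H 13] → take C-F (11); add C.
Step 6: frontier [D-F 16, D-H 13] → take D-H (13); add D.
MST edges: E-F, F-H, F-G, B-F, C-F, D-H; total weight 4+6+8+9+11+13 = 51.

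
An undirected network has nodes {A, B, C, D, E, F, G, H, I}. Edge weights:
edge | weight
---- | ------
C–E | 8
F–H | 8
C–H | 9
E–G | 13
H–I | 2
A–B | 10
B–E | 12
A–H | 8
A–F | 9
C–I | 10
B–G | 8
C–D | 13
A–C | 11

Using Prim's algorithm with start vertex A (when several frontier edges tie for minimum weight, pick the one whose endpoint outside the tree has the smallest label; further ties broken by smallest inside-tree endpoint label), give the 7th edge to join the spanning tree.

Prim's algorithm from A:
Step 1: cheapest edge leaving the tree is A–H (8); add H.
Step 2: cheapest edge leaving the tree is H–I (2); add I.
Step 3: cheapest edge leaving the tree is F–H (8); add F.
Step 4: cheapest edge leaving the tree is C–H (9); add C.
Step 5: cheapest edge leaving the tree is C–E (8); add E.
Step 6: cheapest edge leaving the tree is A–B (10); add B.
Step 7: cheapest edge leaving the tree is B–G (8); add G.
Step 8: cheapest edge leaving the tree is C–D (13); add D.
The 7th edge added is B–G.

B-G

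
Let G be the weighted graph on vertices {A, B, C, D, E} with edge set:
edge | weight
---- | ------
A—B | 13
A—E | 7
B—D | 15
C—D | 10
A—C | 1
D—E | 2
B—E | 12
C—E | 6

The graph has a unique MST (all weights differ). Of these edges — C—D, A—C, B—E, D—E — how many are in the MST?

Kruskal's algorithm — process edges by increasing weight (ties by edge label):
A—C (1): add. Components now {A,C} {B} {D} {E}
D—E (2): add. Components now {A,C} {B} {D,E}
C—E (6): add. Components now {A,C,D,E} {B}
A—E (7): skip — A and E already connected.
C—D (10): skip — C and D already connected.
B—E (12): add. Components now {A,B,C,D,E}
MST edge set: {A—C, D—E, C—E, B—E}.
Of the listed edges, {A—C, B—E, D—E} are in the MST → 3.

3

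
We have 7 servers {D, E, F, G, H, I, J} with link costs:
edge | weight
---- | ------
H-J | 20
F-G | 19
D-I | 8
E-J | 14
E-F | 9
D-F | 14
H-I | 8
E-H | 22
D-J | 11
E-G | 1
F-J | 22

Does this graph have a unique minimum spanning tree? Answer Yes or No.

No

Kruskal's algorithm — process edges by increasing weight (ties by edge label):
E-G (1): add — endpoints in different components.
D-I (8): add — endpoints in different components.
H-I (8): add — endpoints in different components.
E-F (9): add — endpoints in different components.
D-J (11): add — endpoints in different components.
D-F (14): add — endpoints in different components.
Non-tree edge E-J has weight 14, equal to the heaviest edge on its tree cycle — swapping gives another MST of the same weight. Not unique.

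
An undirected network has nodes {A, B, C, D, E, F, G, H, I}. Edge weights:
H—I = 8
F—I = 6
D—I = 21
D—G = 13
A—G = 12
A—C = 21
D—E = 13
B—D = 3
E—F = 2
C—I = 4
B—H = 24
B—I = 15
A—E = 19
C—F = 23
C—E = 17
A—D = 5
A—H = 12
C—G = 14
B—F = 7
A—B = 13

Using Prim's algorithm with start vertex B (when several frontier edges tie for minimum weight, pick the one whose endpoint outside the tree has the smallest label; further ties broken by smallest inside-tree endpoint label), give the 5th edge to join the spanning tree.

F-I

Grow the tree from B using Prim:
Step 1: cheapest edge leaving the tree is B—D (3); add D.
Step 2: cheapest edge leaving the tree is A—D (5); add A.
Step 3: cheapest edge leaving the tree is B—F (7); add F.
Step 4: cheapest edge leaving the tree is E—F (2); add E.
Step 5: cheapest edge leaving the tree is F—I (6); add I.
Step 6: cheapest edge leaving the tree is C—I (4); add C.
Step 7: cheapest edge leaving the tree is H—I (8); add H.
Step 8: cheapest edge leaving the tree is A—G (12); add G.
The 5th edge added is F—I.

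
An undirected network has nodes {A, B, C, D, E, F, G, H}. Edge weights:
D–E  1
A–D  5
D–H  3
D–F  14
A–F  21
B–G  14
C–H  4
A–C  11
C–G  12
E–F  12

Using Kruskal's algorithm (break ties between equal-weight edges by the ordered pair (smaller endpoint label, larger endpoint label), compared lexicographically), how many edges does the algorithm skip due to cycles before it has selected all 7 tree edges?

Kruskal's algorithm — process edges by increasing weight (ties by edge label):
D–E (1): add — endpoints in different components.
D–H (3): add — endpoints in different components.
C–H (4): add — endpoints in different components.
A–D (5): add — endpoints in different components.
A–C (11): skip — A and C already connected.
C–G (12): add — endpoints in different components.
E–F (12): add — endpoints in different components.
B–G (14): add — endpoints in different components.
Edges rejected before the tree was complete: 1.

1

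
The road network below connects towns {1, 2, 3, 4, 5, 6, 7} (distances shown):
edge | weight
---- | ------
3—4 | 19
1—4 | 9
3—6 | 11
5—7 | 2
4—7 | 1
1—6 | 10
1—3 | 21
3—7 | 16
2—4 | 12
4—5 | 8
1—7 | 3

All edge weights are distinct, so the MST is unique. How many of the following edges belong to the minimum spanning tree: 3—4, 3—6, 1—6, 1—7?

Kruskal: consider edges lightest-first.
4—7 (1): add — endpoints in different components.
5—7 (2): add — endpoints in different components.
1—7 (3): add — endpoints in different components.
4—5 (8): skip — 4 and 5 already connected.
1—4 (9): skip — 1 and 4 already connected.
1—6 (10): add — endpoints in different components.
3—6 (11): add — endpoints in different components.
2—4 (12): add — endpoints in different components.
MST edge set: {4—7, 5—7, 1—7, 1—6, 3—6, 2—4}.
Of the listed edges, {3—6, 1—6, 1—7} are in the MST → 3.

3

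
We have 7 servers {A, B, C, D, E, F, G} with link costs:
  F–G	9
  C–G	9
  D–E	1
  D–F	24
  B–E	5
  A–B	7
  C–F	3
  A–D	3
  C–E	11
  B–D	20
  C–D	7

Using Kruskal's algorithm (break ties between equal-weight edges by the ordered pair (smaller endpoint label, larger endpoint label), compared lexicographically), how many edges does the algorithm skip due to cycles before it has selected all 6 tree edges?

Kruskal's algorithm — process edges by increasing weight (ties by edge label):
D–E (1): add — endpoints in different components.
A–D (3): add — endpoints in different components.
C–F (3): add — endpoints in different components.
B–E (5): add — endpoints in different components.
A–B (7): skip — A and B already connected.
C–D (7): add — endpoints in different components.
C–G (9): add — endpoints in different components.
Edges rejected before the tree was complete: 1.

1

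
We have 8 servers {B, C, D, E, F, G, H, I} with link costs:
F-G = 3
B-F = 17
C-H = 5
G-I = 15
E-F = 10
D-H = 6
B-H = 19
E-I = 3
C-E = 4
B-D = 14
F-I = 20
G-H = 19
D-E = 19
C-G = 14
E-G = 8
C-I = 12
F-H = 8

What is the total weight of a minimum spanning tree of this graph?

43

Kruskal's algorithm — process edges by increasing weight (ties by edge label):
E-I (3): add — endpoints in different components.
F-G (3): add — endpoints in different components.
C-E (4): add — endpoints in different components.
C-H (5): add — endpoints in different components.
D-H (6): add — endpoints in different components.
E-G (8): add — endpoints in different components.
F-H (8): skip — F and H already connected.
E-F (10): skip — E and F already connected.
C-I (12): skip — C and I already connected.
B-D (14): add — endpoints in different components.
MST edges: E-I, F-G, C-E, C-H, D-H, E-G, B-D; total weight 3+3+4+5+6+8+14 = 43.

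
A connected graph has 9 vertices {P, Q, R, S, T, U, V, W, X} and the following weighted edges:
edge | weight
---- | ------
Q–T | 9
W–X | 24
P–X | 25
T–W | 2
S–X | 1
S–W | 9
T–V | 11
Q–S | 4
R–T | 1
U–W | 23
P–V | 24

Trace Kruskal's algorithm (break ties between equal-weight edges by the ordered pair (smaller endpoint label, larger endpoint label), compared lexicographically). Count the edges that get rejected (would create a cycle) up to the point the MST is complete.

Kruskal: consider edges lightest-first.
R–T (1): add — endpoints in different components.
S–X (1): add — endpoints in different components.
T–W (2): add — endpoints in different components.
Q–S (4): add — endpoints in different components.
Q–T (9): add — endpoints in different components.
S–W (9): skip — S and W already connected.
T–V (11): add — endpoints in different components.
U–W (23): add — endpoints in different components.
P–V (24): add — endpoints in different components.
Edges rejected before the tree was complete: 1.

1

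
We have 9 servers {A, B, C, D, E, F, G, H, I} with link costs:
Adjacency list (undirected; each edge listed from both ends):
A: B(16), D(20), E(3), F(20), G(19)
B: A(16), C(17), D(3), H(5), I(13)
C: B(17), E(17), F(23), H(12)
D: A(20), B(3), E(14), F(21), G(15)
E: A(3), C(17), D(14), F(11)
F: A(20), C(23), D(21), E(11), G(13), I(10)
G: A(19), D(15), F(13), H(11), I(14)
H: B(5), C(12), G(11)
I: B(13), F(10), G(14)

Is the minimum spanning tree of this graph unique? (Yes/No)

No

Sort edges by weight, then run Kruskal:
A-E (3): add — endpoints in different components.
B-D (3): add — endpoints in different components.
B-H (5): add — endpoints in different components.
F-I (10): add — endpoints in different components.
E-F (11): add — endpoints in different components.
G-H (11): add — endpoints in different components.
C-H (12): add — endpoints in different components.
B-I (13): add — endpoints in different components.
Non-tree edge F-G has weight 13, equal to the heaviest edge on its tree cycle — swapping gives another MST of the same weight. Not unique.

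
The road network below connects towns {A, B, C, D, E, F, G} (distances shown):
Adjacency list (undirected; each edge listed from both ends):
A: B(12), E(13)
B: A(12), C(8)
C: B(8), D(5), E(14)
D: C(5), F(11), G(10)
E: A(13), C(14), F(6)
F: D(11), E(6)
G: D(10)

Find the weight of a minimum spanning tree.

Kruskal: consider edges lightest-first.
C–D (5): add. Components now {A} {B} {C,D} {E} {F} {G}
E–F (6): add. Components now {A} {B} {C,D} {E,F} {G}
B–C (8): add. Components now {A} {B,C,D} {E,F} {G}
D–G (10): add. Components now {A} {B,C,D,G} {E,F}
D–F (11): add. Components now {A} {B,C,D,E,F,G}
A–B (12): add. Components now {A,B,C,D,E,F,G}
MST edges: C–D, E–F, B–C, D–G, D–F, A–B; total weight 5+6+8+10+11+12 = 52.

52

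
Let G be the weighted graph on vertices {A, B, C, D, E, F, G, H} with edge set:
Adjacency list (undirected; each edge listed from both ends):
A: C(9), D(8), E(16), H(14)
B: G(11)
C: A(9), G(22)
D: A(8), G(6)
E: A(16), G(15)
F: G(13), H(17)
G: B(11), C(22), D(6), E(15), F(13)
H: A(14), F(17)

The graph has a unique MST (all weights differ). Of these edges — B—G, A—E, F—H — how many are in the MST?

Kruskal: consider edges lightest-first.
D—G (6): add — endpoints in different components.
A—D (8): add — endpoints in different components.
A—C (9): add — endpoints in different components.
B—G (11): add — endpoints in different components.
F—G (13): add — endpoints in different components.
A—H (14): add — endpoints in different components.
E—G (15): add — endpoints in different components.
MST edge set: {D—G, A—D, A—C, B—G, F—G, A—H, E—G}.
Of the listed edges, {B—G} are in the MST → 1.

1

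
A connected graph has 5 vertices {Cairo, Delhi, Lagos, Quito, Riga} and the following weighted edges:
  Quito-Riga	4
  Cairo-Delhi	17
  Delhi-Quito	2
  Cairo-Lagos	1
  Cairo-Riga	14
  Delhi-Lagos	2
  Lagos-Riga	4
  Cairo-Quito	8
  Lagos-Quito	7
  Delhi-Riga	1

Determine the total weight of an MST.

Grow the tree from Quito using Prim:
Step 1: frontier [Delhi-Quito 2, Quito-Riga 4, Lagos-Quito 7, Cairo-Quito 8] → take Delhi-Quito (2); add Delhi.
Step 2: frontier [Delhi-Riga 1, Delhi-Lagos 2, Cairo-Delhi 17, Quito-Riga 4, Lagos-Quito 7, Cairo-Quito 8] → take Delhi-Riga (1); add Riga.
Step 3: frontier [Delhi-Lagos 2, Cairo-Delhi 17, Lagos-Quito 7, Cairo-Quito 8, Lagos-Riga 4, Cairo-Riga 14] → take Delhi-Lagos (2); add Lagos.
Step 4: frontier [Cairo-Delhi 17, Cairo-Lagos 1, Cairo-Quito 8, Cairo-Riga 14] → take Cairo-Lagos (1); add Cairo.
MST edges: Delhi-Quito, Delhi-Riga, Delhi-Lagos, Cairo-Lagos; total weight 2+1+2+1 = 6.

6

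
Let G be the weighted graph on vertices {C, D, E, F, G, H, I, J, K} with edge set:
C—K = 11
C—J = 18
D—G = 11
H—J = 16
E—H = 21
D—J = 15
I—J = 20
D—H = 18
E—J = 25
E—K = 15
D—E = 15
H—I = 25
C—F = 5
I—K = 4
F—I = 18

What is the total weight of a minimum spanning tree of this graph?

Prim, starting at K.
Step 1: cheapest edge leaving the tree is I—K (4); add I.
Step 2: cheapest edge leaving the tree is C—K (11); add C.
Step 3: cheapest edge leaving the tree is C—F (5); add F.
Step 4: cheapest edge leaving the tree is E—K (15); add E.
Step 5: cheapest edge leaving the tree is D—E (15); add D.
Step 6: cheapest edge leaving the tree is D—G (11); add G.
Step 7: cheapest edge leaving the tree is D—J (15); add J.
Step 8: cheapest edge leaving the tree is H—J (16); add H.
MST edges: I—K, C—K, C—F, E—K, D—E, D—G, D—J, H—J; total weight 4+11+5+15+15+11+15+16 = 92.

92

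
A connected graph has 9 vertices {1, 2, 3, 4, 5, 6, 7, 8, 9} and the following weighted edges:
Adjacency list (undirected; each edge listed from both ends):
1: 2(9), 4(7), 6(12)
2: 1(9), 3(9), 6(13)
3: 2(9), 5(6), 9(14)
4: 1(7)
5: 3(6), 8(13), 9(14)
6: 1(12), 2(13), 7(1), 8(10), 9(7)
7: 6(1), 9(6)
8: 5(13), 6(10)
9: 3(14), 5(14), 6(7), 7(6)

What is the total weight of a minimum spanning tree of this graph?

Kruskal's algorithm — process edges by increasing weight (ties by edge label):
6—7 (1): add — endpoints in different components.
3—5 (6): add — endpoints in different components.
7—9 (6): add — endpoints in different components.
1—4 (7): add — endpoints in different components.
6—9 (7): skip — 6 and 9 already connected.
1—2 (9): add — endpoints in different components.
2—3 (9): add — endpoints in different components.
6—8 (10): add — endpoints in different components.
1—6 (12): add — endpoints in different components.
MST edges: 6—7, 3—5, 7—9, 1—4, 1—2, 2—3, 6—8, 1—6; total weight 1+6+6+7+9+9+10+12 = 60.

60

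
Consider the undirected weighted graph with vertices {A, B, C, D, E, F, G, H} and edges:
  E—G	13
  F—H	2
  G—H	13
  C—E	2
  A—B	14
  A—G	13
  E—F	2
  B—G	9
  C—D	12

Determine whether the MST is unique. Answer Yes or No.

No

Kruskal's algorithm — process edges by increasing weight (ties by edge label):
C—E (2): add — endpoints in different components.
E—F (2): add — endpoints in different components.
F—H (2): add — endpoints in different components.
B—G (9): add — endpoints in different components.
C—D (12): add — endpoints in different components.
A—G (13): add — endpoints in different components.
E—G (13): add — endpoints in different components.
Non-tree edge G—H has weight 13, equal to the heaviest edge on its tree cycle — swapping gives another MST of the same weight. Not unique.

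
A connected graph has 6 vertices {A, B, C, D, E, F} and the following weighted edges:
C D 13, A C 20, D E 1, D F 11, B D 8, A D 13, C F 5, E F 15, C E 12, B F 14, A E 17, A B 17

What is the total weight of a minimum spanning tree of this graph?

Prim's algorithm from B:
Step 1: frontier [B D 8, B F 14, A B 17] → take B D (8); add D.
Step 2: frontier [B F 14, A B 17, D E 1, D F 11, A D 13, C D 13] → take D E (1); add E.
Step 3: frontier [B F 14, A B 17, D F 11, A D 13, C D 13, C E 12, E F 15, A E 17] → take D F (11); add F.
Step 4: frontier [A B 17, A D 13, C D 13, C E 12, A E 17, C F 5] → take C F (5); add C.
Step 5: frontier [A B 17, A C 20, A D 13, A E 17] → take A D (13); add A.
MST edges: B D, D E, D F, C F, A D; total weight 8+1+11+5+13 = 38.

38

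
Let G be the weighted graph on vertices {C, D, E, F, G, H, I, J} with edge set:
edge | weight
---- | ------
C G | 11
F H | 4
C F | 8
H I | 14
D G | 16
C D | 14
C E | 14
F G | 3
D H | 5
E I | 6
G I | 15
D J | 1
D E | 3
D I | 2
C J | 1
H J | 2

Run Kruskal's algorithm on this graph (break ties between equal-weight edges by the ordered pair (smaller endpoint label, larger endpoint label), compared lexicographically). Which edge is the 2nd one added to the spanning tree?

D-J

Kruskal's algorithm — process edges by increasing weight (ties by edge label):
C J (1): add — endpoints in different components.
D J (1): add — endpoints in different components.
D I (2): add — endpoints in different components.
H J (2): add — endpoints in different components.
D E (3): add — endpoints in different components.
F G (3): add — endpoints in different components.
F H (4): add — endpoints in different components.
The 2nd edge added is D J.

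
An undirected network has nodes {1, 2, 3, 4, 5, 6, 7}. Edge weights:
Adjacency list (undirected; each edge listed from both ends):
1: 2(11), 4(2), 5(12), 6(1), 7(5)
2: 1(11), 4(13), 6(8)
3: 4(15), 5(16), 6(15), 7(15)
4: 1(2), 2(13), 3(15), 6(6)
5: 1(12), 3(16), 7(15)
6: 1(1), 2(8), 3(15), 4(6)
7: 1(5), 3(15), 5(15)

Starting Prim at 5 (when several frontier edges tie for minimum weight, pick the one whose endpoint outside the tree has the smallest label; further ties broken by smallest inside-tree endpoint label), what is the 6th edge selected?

Grow the tree from 5 using Prim:
Step 1: frontier [1–5 12, 5–7 15, 3–5 16] → take 1–5 (12); add 1.
Step 2: frontier [1–6 1, 1–4 2, 1–7 5, 1–2 11, 5–7 15, 3–5 16] → take 1–6 (1); add 6.
Step 3: frontier [1–4 2, 1–7 5, 1–2 11, 5–7 15, 3–5 16, 4–6 6, 2–6 8, 3–6 15] → take 1–4 (2); add 4.
Step 4: frontier [1–7 5, 1–2 11, 2–4 13, 3–4 15, 5–7 15, 3–5 16, 2–6 8, 3–6 15] → take 1–7 (5); add 7.
Step 5: frontier [1–2 11, 2–4 13, 3–4 15, 3–5 16, 2–6 8, 3–6 15, 3–7 15] → take 2–6 (8); add 2.
Step 6: frontier [3–4 15, 3–5 16, 3–6 15, 3–7 15] → take 3–4 (15); add 3.
The 6th edge added is 3–4.

3-4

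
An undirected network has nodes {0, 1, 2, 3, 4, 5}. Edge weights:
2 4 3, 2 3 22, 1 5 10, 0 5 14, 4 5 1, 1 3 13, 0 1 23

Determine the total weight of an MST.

Prim's algorithm from 3:
Step 1: cheapest edge leaving the tree is 1 3 (13); add 1.
Step 2: cheapest edge leaving the tree is 1 5 (10); add 5.
Step 3: cheapest edge leaving the tree is 4 5 (1); add 4.
Step 4: cheapest edge leaving the tree is 2 4 (3); add 2.
Step 5: cheapest edge leaving the tree is 0 5 (14); add 0.
MST edges: 1 3, 1 5, 4 5, 2 4, 0 5; total weight 13+10+1+3+14 = 41.

41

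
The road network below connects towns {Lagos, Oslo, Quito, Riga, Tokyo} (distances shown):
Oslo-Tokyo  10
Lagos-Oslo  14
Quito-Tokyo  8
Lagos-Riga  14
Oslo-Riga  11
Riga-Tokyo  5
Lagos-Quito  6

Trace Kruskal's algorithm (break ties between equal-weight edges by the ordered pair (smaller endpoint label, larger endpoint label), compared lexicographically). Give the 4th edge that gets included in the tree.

Sort edges by weight, then run Kruskal:
Riga-Tokyo (5): add. Components now {Riga,Tokyo} {Oslo} {Lagos} {Quito}
Lagos-Quito (6): add. Components now {Riga,Tokyo} {Oslo} {Lagos,Quito}
Quito-Tokyo (8): add. Components now {Lagos,Quito,Riga,Tokyo} {Oslo}
Oslo-Tokyo (10): add. Components now {Lagos,Oslo,Quito,Riga,Tokyo}
The 4th edge added is Oslo-Tokyo.

Oslo-Tokyo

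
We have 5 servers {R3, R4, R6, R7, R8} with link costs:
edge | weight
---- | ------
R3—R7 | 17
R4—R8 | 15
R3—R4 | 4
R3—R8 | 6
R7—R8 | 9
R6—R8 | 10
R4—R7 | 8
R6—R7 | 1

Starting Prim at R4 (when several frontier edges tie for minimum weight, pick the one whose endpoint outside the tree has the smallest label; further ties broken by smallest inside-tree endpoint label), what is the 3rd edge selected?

Prim, starting at R4.
Step 1: frontier [R3—R4 4, R4—R7 8, R4—R8 15] → take R3—R4 (4); add R3.
Step 2: frontier [R3—R8 6, R3—R7 17, R4—R7 8, R4—R8 15] → take R3—R8 (6); add R8.
Step 3: frontier [R3—R7 17, R4—R7 8, R7—R8 9, R6—R8 10] → take R4—R7 (8); add R7.
Step 4: frontier [R6—R7 1, R6—R8 10] → take R6—R7 (1); add R6.
The 3rd edge added is R4—R7.

R4-R7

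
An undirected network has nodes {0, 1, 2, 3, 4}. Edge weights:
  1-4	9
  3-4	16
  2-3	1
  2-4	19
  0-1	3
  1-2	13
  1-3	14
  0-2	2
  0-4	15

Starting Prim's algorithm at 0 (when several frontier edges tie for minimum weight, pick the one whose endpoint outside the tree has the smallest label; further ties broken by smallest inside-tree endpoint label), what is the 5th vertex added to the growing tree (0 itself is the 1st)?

4

Prim, starting at 0.
Step 1: cheapest edge leaving the tree is 0-2 (2); add 2.
Step 2: cheapest edge leaving the tree is 2-3 (1); add 3.
Step 3: cheapest edge leaving the tree is 0-1 (3); add 1.
Step 4: cheapest edge leaving the tree is 1-4 (9); add 4.
Vertex order: 0, 2, 3, 1, 4. The 5th vertex is 4.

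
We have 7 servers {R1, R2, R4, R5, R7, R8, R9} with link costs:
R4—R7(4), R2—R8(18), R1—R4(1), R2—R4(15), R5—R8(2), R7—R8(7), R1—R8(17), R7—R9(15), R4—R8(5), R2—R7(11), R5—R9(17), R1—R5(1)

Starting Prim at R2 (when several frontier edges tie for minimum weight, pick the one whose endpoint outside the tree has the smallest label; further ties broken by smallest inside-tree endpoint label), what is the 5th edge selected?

R5-R8

Prim's algorithm from R2:
Step 1: frontier [R2—R7 11, R2—R4 15, R2—R8 18] → take R2—R7 (11); add R7.
Step 2: frontier [R2—R4 15, R2—R8 18, R4—R7 4, R7—R8 7, R7—R9 15] → take R4—R7 (4); add R4.
Step 3: frontier [R2—R8 18, R1—R4 1, R4—R8 5, R7—R8 7, R7—R9 15] → take R1—R4 (1); add R1.
Step 4: frontier [R1—R5 1, R1—R8 17, R2—R8 18, R4—R8 5, R7—R8 7, R7—R9 15] → take R1—R5 (1); add R5.
Step 5: frontier [R1—R8 17, R2—R8 18, R4—R8 5, R5—R8 2, R5—R9 17, R7—R8 7, R7—R9 15] → take R5—R8 (2); add R8.
Step 6: frontier [R5—R9 17, R7—R9 15] → take R7—R9 (15); add R9.
The 5th edge added is R5—R8.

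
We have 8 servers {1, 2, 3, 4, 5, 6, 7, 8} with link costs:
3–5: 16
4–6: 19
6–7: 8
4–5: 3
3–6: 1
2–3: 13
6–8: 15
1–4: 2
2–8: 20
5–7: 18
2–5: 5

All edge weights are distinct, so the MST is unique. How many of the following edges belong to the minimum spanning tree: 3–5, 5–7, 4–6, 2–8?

0

Kruskal's algorithm — process edges by increasing weight (ties by edge label):
3–6 (1): add — endpoints in different components.
1–4 (2): add — endpoints in different components.
4–5 (3): add — endpoints in different components.
2–5 (5): add — endpoints in different components.
6–7 (8): add — endpoints in different components.
2–3 (13): add — endpoints in different components.
6–8 (15): add — endpoints in different components.
MST edge set: {3–6, 1–4, 4–5, 2–5, 6–7, 2–3, 6–8}.
Of the listed edges, {} are in the MST → 0.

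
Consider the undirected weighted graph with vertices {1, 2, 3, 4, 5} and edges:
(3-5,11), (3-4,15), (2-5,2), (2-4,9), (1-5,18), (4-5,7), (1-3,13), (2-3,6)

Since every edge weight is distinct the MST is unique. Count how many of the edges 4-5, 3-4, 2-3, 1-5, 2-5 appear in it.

Sort edges by weight, then run Kruskal:
2-5 (2): add. Components now {1} {2,5} {3} {4}
2-3 (6): add. Components now {1} {2,3,5} {4}
4-5 (7): add. Components now {1} {2,3,4,5}
2-4 (9): skip — 2 and 4 already connected.
3-5 (11): skip — 3 and 5 already connected.
1-3 (13): add. Components now {1,2,3,4,5}
MST edge set: {2-5, 2-3, 4-5, 1-3}.
Of the listed edges, {4-5, 2-3, 2-5} are in the MST → 3.

3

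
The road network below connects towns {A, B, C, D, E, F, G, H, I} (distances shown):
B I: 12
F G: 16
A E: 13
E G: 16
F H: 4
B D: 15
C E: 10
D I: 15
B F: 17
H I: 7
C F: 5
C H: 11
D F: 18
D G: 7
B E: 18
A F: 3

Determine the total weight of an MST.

Grow the tree from F using Prim:
Step 1: cheapest edge leaving the tree is A F (3); add A.
Step 2: cheapest edge leaving the tree is F H (4); add H.
Step 3: cheapest edge leaving the tree is C F (5); add C.
Step 4: cheapest edge leaving the tree is H I (7); add I.
Step 5: cheapest edge leaving the tree is C E (10); add E.
Step 6: cheapest edge leaving the tree is B I (12); add B.
Step 7: cheapest edge leaving the tree is B D (15); add D.
Step 8: cheapest edge leaving the tree is D G (7); add G.
MST edges: A F, F H, C F, H I, C E, B I, B D, D G; total weight 3+4+5+7+10+12+15+7 = 63.

63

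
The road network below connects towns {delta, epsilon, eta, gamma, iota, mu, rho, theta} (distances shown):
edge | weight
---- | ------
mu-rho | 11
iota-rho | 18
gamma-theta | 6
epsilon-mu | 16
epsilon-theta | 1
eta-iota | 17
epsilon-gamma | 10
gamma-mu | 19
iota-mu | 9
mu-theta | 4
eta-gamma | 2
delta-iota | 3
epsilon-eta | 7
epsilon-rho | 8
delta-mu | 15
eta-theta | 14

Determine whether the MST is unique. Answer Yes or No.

Kruskal: consider edges lightest-first.
epsilon-theta (1): add — endpoints in different components.
eta-gamma (2): add — endpoints in different components.
delta-iota (3): add — endpoints in different components.
mu-theta (4): add — endpoints in different components.
gamma-theta (6): add — endpoints in different components.
epsilon-eta (7): skip — eta and epsilon already connected.
epsilon-rho (8): add — endpoints in different components.
iota-mu (9): add — endpoints in different components.
Every non-tree edge has weight strictly greater than the heaviest edge on the tree path between its endpoints, so the MST is unique.

Yes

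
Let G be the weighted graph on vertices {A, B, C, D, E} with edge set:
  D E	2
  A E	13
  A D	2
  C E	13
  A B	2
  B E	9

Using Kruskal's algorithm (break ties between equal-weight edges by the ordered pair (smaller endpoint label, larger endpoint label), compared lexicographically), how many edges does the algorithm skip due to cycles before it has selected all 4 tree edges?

2

Kruskal: consider edges lightest-first.
A B (2): add. Components now {A,B} {C} {D} {E}
A D (2): add. Components now {A,B,D} {C} {E}
D E (2): add. Components now {A,B,D,E} {C}
B E (9): skip — B and E already connected.
A E (13): skip — A and E already connected.
C E (13): add. Components now {A,B,C,D,E}
Edges rejected before the tree was complete: 2.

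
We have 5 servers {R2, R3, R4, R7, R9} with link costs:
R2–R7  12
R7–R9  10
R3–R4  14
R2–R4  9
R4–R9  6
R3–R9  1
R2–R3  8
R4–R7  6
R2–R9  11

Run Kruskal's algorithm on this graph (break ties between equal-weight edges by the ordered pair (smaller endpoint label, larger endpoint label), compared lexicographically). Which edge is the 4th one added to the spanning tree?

Sort edges by weight, then run Kruskal:
R3–R9 (1): add — endpoints in different components.
R4–R7 (6): add — endpoints in different components.
R4–R9 (6): add — endpoints in different components.
R2–R3 (8): add — endpoints in different components.
The 4th edge added is R2–R3.

R2-R3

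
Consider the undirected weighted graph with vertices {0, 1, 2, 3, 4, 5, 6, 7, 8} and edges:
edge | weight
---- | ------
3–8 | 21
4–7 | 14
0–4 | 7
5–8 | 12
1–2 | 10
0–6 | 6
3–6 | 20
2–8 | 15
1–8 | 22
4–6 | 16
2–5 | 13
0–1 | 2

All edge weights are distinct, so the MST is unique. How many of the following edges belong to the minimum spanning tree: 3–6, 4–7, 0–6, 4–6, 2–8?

Kruskal's algorithm — process edges by increasing weight (ties by edge label):
0–1 (2): add — endpoints in different components.
0–6 (6): add — endpoints in different components.
0–4 (7): add — endpoints in different components.
1–2 (10): add — endpoints in different components.
5–8 (12): add — endpoints in different components.
2–5 (13): add — endpoints in different components.
4–7 (14): add — endpoints in different components.
2–8 (15): skip — 2 and 8 already connected.
4–6 (16): skip — 4 and 6 already connected.
3–6 (20): add — endpoints in different components.
MST edge set: {0–1, 0–6, 0–4, 1–2, 5–8, 2–5, 4–7, 3–6}.
Of the listed edges, {3–6, 4–7, 0–6} are in the MST → 3.

3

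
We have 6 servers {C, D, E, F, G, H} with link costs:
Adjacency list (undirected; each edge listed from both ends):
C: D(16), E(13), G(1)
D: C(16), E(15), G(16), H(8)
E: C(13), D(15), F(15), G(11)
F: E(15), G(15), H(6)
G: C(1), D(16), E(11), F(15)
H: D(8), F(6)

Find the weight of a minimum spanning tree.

41

Prim's algorithm from D:
Step 1: cheapest edge leaving the tree is D—H (8); add H.
Step 2: cheapest edge leaving the tree is F—H (6); add F.
Step 3: cheapest edge leaving the tree is D—E (15); add E.
Step 4: cheapest edge leaving the tree is E—G (11); add G.
Step 5: cheapest edge leaving the tree is C—G (1); add C.
MST edges: D—H, F—H, D—E, E—G, C—G; total weight 8+6+15+11+1 = 41.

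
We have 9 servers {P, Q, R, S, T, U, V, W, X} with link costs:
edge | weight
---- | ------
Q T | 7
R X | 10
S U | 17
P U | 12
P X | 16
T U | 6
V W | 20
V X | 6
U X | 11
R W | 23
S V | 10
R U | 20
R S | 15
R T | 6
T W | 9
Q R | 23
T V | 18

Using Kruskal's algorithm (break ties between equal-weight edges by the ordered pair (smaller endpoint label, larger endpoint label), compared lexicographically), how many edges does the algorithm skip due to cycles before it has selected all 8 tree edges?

Kruskal's algorithm — process edges by increasing weight (ties by edge label):
R T (6): add — endpoints in different components.
T U (6): add — endpoints in different components.
V X (6): add — endpoints in different components.
Q T (7): add — endpoints in different components.
T W (9): add — endpoints in different components.
R X (10): add — endpoints in different components.
S V (10): add — endpoints in different components.
U X (11): skip — U and X already connected.
P U (12): add — endpoints in different components.
Edges rejected before the tree was complete: 1.

1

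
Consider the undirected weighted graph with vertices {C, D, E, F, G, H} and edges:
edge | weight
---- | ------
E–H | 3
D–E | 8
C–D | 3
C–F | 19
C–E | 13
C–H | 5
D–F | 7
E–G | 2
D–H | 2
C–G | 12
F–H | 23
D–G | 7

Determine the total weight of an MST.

17

Prim, starting at E.
Step 1: frontier [E–G 2, E–H 3, D–E 8, C–E 13] → take E–G (2); add G.
Step 2: frontier [E–H 3, D–E 8, C–E 13, D–G 7, C–G 12] → take E–H (3); add H.
Step 3: frontier [D–E 8, C–E 13, D–G 7, C–G 12, D–H 2, C–H 5, F–H 23] → take D–H (2); add D.
Step 4: frontier [C–D 3, D–F 7, C–E 13, C–G 12, C–H 5, F–H 23] → take C–D (3); add C.
Step 5: frontier [C–F 19, D–F 7, F–H 23] → take D–F (7); add F.
MST edges: E–G, E–H, D–H, C–D, D–F; total weight 2+3+2+3+7 = 17.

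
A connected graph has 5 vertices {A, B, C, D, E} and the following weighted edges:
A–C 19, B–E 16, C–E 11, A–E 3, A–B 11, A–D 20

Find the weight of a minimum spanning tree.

45

Grow the tree from A using Prim:
Step 1: frontier [A–E 3, A–B 11, A–C 19, A–D 20] → take A–E (3); add E.
Step 2: frontier [A–B 11, A–C 19, A–D 20, C–E 11, B–E 16] → take A–B (11); add B.
Step 3: frontier [A–C 19, A–D 20, C–E 11] → take C–E (11); add C.
Step 4: frontier [A–D 20] → take A–D (20); add D.
MST edges: A–E, A–B, C–E, A–D; total weight 3+11+11+20 = 45.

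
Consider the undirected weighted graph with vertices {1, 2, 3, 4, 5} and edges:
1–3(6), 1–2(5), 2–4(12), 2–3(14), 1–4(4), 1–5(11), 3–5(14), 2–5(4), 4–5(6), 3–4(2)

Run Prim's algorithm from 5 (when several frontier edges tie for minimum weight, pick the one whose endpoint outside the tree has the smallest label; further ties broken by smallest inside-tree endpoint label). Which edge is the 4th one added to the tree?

Prim, starting at 5.
Step 1: frontier [2–5 4, 4–5 6, 1–5 11, 3–5 14] → take 2–5 (4); add 2.
Step 2: frontier [1–2 5, 2–4 12, 2–3 14, 4–5 6, 1–5 11, 3–5 14] → take 1–2 (5); add 1.
Step 3: frontier [1–4 4, 1–3 6, 2–4 12, 2–3 14, 4–5 6, 3–5 14] → take 1–4 (4); add 4.
Step 4: frontier [1–3 6, 2–3 14, 3–4 2, 3–5 14] → take 3–4 (2); add 3.
The 4th edge added is 3–4.

3-4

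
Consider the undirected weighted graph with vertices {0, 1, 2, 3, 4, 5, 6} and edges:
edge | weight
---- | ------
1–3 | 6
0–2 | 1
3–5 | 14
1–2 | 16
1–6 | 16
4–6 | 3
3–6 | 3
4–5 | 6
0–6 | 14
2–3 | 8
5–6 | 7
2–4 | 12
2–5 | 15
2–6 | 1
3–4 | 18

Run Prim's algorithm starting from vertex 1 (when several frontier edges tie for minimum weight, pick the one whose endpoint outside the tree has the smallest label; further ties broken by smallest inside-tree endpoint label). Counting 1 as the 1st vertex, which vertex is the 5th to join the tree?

0

Grow the tree from 1 using Prim:
Step 1: cheapest edge leaving the tree is 1–3 (6); add 3.
Step 2: cheapest edge leaving the tree is 3–6 (3); add 6.
Step 3: cheapest edge leaving the tree is 2–6 (1); add 2.
Step 4: cheapest edge leaving the tree is 0–2 (1); add 0.
Step 5: cheapest edge leaving the tree is 4–6 (3); add 4.
Step 6: cheapest edge leaving the tree is 4–5 (6); add 5.
Vertex order: 1, 3, 6, 2, 0, 4, 5. The 5th vertex is 0.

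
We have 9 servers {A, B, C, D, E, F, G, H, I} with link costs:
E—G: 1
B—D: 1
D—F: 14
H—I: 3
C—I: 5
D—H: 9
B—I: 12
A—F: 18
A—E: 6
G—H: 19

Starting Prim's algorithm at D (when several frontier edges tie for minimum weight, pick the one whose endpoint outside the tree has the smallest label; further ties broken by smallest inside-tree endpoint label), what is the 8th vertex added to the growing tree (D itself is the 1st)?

Prim, starting at D.
Step 1: cheapest edge leaving the tree is B—D (1); add B.
Step 2: cheapest edge leaving the tree is D—H (9); add H.
Step 3: cheapest edge leaving the tree is H—I (3); add I.
Step 4: cheapest edge leaving the tree is C—I (5); add C.
Step 5: cheapest edge leaving the tree is D—F (14); add F.
Step 6: cheapest edge leaving the tree is A—F (18); add A.
Step 7: cheapest edge leaving the tree is A—E (6); add E.
Step 8: cheapest edge leaving the tree is E—G (1); add G.
Vertex order: D, B, H, I, C, F, A, E, G. The 8th vertex is E.

E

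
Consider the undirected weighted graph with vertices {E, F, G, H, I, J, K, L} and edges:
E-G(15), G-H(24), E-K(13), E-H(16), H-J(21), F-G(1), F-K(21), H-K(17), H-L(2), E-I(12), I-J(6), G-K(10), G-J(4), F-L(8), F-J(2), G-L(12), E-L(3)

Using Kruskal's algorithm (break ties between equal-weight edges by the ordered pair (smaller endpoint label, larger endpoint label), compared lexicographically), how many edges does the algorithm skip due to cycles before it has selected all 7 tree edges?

Kruskal: consider edges lightest-first.
F-G (1): add — endpoints in different components.
F-J (2): add — endpoints in different components.
H-L (2): add — endpoints in different components.
E-L (3): add — endpoints in different components.
G-J (4): skip — G and J already connected.
I-J (6): add — endpoints in different components.
F-L (8): add — endpoints in different components.
G-K (10): add — endpoints in different components.
Edges rejected before the tree was complete: 1.

1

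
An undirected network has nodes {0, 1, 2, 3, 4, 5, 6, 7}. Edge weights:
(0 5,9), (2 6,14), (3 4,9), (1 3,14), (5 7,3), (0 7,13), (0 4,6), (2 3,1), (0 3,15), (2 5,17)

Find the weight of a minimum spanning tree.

Kruskal: consider edges lightest-first.
2 3 (1): add — endpoints in different components.
5 7 (3): add — endpoints in different components.
0 4 (6): add — endpoints in different components.
0 5 (9): add — endpoints in different components.
3 4 (9): add — endpoints in different components.
0 7 (13): skip — 0 and 7 already connected.
1 3 (14): add — endpoints in different components.
2 6 (14): add — endpoints in different components.
MST edges: 2 3, 5 7, 0 4, 0 5, 3 4, 1 3, 2 6; total weight 1+3+6+9+9+14+14 = 56.

56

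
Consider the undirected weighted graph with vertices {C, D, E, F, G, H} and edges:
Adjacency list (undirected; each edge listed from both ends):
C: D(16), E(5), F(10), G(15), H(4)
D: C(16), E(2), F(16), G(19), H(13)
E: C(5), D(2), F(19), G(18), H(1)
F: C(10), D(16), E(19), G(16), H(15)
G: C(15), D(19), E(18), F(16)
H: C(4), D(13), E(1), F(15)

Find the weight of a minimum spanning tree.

32

Prim, starting at E.
Step 1: cheapest edge leaving the tree is E—H (1); add H.
Step 2: cheapest edge leaving the tree is D—E (2); add D.
Step 3: cheapest edge leaving the tree is C—H (4); add C.
Step 4: cheapest edge leaving the tree is C—F (10); add F.
Step 5: cheapest edge leaving the tree is C—G (15); add G.
MST edges: E—H, D—E, C—H, C—F, C—G; total weight 1+2+4+10+15 = 32.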